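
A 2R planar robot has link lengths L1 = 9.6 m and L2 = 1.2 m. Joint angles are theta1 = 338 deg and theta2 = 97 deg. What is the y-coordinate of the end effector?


Convert angles to radians: theta1 = 5.8992, theta2 = 1.693
y = L1*sin(theta1) + L2*sin(theta1+theta2)
y = -3.5962 + 1.1591
y = -2.4371


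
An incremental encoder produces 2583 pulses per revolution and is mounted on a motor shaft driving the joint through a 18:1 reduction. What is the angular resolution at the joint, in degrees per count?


counts per rev = 2583
effective counts at joint = 2583 * 18 = 46494
resolution = 360 / 46494
= 0.0077 deg/count


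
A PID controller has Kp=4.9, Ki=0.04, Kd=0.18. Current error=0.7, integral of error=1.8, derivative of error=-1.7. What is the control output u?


u = Kp*e + Ki*int(e) + Kd*de/dt
= 4.9*0.7 + 0.04*1.8 + 0.18*(-1.7)
= 3.43 + 0.072 + -0.306
= 3.196


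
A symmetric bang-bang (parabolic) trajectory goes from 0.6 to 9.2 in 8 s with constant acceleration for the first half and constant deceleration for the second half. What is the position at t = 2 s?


Symmetric rest-to-rest: each phase covers (pf-p0)/2 in time T/2. 0.5*a*(T/2)^2 = (pf-p0)/2 => a = 4*(pf-p0)/T^2
a = 4*(9.2-0.6)/8^2 = 0.5375
t = 2 is in the acceleration phase (t <= T/2).
p = p0 + 0.5*a*t^2 = 0.6 + 0.5*0.5375*2^2
= 1.675


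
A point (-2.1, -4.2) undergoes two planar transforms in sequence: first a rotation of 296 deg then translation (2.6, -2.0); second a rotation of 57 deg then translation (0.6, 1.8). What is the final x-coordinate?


After transform 1:
x1 = cos(296)*-2.1 - sin(296)*-4.2 + 2.6 = -2.0955
y1 = sin(296)*-2.1 + cos(296)*-4.2 + -2.0 = -1.9537
After transform 2:
x2 = cos(57)*-2.0955 - sin(57)*-1.9537 + 0.6
= 1.0972


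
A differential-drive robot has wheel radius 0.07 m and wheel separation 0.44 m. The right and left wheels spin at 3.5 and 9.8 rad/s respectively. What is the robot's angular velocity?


vR = r*wR = 0.07*3.5 = 0.245 m/s
vL = r*wL = 0.07*9.8 = 0.686 m/s
v = (vR+vL)/2 = 0.4655 m/s
omega = (vR-vL)/L = -1.0023 rad/s
angular velocity = -1.0023 rad/s


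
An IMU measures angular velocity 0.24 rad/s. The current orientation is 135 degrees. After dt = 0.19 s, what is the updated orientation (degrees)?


delta_theta = w * dt = 0.24 * 0.19 = 0.0456 rad
= 2.6127 deg
theta_new = 135 + 2.6127 = 137.6127 deg


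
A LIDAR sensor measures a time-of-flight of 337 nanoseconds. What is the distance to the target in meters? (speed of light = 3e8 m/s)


tof = 337 ns = 3.37e-07 s
dist = c * tof / 2
= 3e8 * 3.37e-07 / 2
= 50.55 m


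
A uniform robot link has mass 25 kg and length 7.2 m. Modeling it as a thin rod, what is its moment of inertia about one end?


I = (1/3) * m * L^2
= (1/3) * 25 * 7.2^2
= 0.333333 * 25 * 51.84
= 432.0 kg*m^2


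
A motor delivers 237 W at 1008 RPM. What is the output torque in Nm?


omega = 1008 * 2*pi/60 = 105.5575 rad/s
tau = P / omega = 237 / 105.5575
= 2.2452 Nm


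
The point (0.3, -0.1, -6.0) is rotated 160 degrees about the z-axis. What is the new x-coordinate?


Rotation about z-axis: x' = x*cos(theta) - y*sin(theta)
= 0.3 * -0.9397 - -0.1 * 0.342
= -0.2477


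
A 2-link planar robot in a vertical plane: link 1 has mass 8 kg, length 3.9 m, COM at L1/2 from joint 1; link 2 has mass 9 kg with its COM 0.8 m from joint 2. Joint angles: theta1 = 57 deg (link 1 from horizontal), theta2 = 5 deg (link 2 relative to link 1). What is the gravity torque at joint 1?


Horizontal distance from joint 1 to link-1 COM:
  x_c1 = (L1/2)*cos(t1) = 1.95 * 0.5446 = 1.062 m
Horizontal distance from joint 1 to link-2 COM:
  x_c2 = L1*cos(t1) + Lc2*cos(t1+t2)
       = 3.9*0.5446 + 0.8*0.4695 = 2.4997 m
tau1 = m1*g*x_c1 + m2*g*x_c2
     = 8*9.81*1.062 + 9*9.81*2.4997
     = 83.3494 + 220.6958
     = 304.0452 Nm


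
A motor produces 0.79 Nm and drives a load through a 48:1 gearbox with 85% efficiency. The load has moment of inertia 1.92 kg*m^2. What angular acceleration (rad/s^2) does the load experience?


tau_out = tau_motor * N * eta
= 0.79 * 48 * 0.85 = 32.232 Nm
alpha = tau_out / I = 32.232 / 1.92
= 16.7875 rad/s^2


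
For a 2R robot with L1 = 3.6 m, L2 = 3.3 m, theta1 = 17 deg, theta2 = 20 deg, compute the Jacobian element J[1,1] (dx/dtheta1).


J[1,1] = -L1*sin(t1) - L2*sin(t1+t2)
= -3.6*sin(17) - 3.3*sin(37)
= -3.0385


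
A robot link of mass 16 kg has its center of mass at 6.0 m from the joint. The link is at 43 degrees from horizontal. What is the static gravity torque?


tau = m*g*L*cos(angle)
= 16 * 9.81 * 6.0 * cos(43 deg)
= 16 * 9.81 * 6.0 * 0.7314
= 688.7597 Nm


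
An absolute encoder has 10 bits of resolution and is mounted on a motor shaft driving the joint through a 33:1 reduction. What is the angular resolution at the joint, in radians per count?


counts = 2^10 = 1024
effective counts at joint = 1024 * 33 = 33792
resolution = 2*pi / 33792
= 1.8594e-04 rad/count


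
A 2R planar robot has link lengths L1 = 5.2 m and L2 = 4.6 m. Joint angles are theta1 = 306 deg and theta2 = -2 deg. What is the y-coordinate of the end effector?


Convert angles to radians: theta1 = 5.3407, theta2 = -0.0349
y = L1*sin(theta1) + L2*sin(theta1+theta2)
y = -4.2069 + -3.8136
y = -8.0205


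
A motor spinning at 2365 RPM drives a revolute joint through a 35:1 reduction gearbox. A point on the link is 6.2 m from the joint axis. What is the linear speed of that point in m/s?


omega_motor = 2365 * 2*pi/60 = 247.6622 rad/s
omega_joint = omega_motor / 35 = 7.0761 rad/s
v = omega_joint * r = 7.0761 * 6.2
= 43.8716 m/s


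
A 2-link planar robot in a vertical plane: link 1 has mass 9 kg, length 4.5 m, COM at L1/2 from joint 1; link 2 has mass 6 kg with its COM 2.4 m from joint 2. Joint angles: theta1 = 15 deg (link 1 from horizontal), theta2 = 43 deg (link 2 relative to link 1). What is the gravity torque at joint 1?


Horizontal distance from joint 1 to link-1 COM:
  x_c1 = (L1/2)*cos(t1) = 2.25 * 0.9659 = 2.1733 m
Horizontal distance from joint 1 to link-2 COM:
  x_c2 = L1*cos(t1) + Lc2*cos(t1+t2)
       = 4.5*0.9659 + 2.4*0.5299 = 5.6185 m
tau1 = m1*g*x_c1 + m2*g*x_c2
     = 9*9.81*2.1733 + 6*9.81*5.6185
     = 191.8836 + 330.7033
     = 522.5869 Nm


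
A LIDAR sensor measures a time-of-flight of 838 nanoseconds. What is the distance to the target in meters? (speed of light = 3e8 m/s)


tof = 838 ns = 8.38e-07 s
dist = c * tof / 2
= 3e8 * 8.38e-07 / 2
= 125.7 m


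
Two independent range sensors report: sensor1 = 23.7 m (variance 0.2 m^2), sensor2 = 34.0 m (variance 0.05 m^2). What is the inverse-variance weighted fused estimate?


w1 = (1/var1) / (1/var1 + 1/var2)
   = 5.0 / (5.0 + 20.0) = 0.2
w2 = 1 - w1 = 0.8
fused = w1*s1 + w2*s2 = 4.74 + 27.2
= 31.94 m


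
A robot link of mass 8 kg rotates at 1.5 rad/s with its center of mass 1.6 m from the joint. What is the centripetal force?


F = m * omega^2 * r
= 8 * 1.5^2 * 1.6
= 8 * 2.25 * 1.6
= 28.8 N


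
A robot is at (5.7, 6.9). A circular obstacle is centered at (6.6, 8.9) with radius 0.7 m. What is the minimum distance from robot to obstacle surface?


center_dist = sqrt((5.7-6.6)^2 + (6.9-8.9)^2)
= sqrt(0.81 + 4.0)
= 2.1932
min_dist = center_dist - radius = 2.1932 - 0.7 = 1.4932 m


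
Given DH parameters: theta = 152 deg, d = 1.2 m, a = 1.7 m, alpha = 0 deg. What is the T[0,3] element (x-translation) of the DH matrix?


T[0,3] = a * cos(theta)
= 1.7 * cos(152 deg)
= 1.7 * -0.8829
= -1.501


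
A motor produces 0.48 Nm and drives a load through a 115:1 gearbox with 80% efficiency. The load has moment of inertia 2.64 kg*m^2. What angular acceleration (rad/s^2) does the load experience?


tau_out = tau_motor * N * eta
= 0.48 * 115 * 0.8 = 44.16 Nm
alpha = tau_out / I = 44.16 / 2.64
= 16.7273 rad/s^2


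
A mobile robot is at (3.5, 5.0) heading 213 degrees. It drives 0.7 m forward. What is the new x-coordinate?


x_new = x0 + d*cos(theta)
= 3.5 + 0.7*cos(213)
= 3.5 + -0.5871
= 2.9129


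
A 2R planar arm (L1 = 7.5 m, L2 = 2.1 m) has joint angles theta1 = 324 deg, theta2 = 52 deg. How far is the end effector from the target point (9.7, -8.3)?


End effector via forward kinematics:
x = L1*cos(t1) + L2*cos(t1+t2) = 8.0863
y = L1*sin(t1) + L2*sin(t1+t2) = -3.8296
Distance to target:
d = sqrt((9.7 - 8.0863)^2 + (-8.3 - -3.8296)^2)
= sqrt(2.6041 + 19.9849)
= 4.7528 m


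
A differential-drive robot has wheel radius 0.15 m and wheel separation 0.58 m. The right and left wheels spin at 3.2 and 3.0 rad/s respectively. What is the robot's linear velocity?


vR = r*wR = 0.15*3.2 = 0.48 m/s
vL = r*wL = 0.15*3.0 = 0.45 m/s
v = (vR+vL)/2 = 0.465 m/s
omega = (vR-vL)/L = 0.0517 rad/s
linear velocity = 0.465 m/s


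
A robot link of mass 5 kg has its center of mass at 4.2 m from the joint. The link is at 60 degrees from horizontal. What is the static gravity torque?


tau = m*g*L*cos(angle)
= 5 * 9.81 * 4.2 * cos(60 deg)
= 5 * 9.81 * 4.2 * 0.5
= 103.005 Nm


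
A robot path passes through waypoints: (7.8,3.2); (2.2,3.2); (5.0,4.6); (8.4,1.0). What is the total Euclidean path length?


Segment lengths:
  seg1 = sqrt((-5.6)^2 + (0.0)^2) = 5.6
  seg2 = sqrt((2.8)^2 + (1.4)^2) = 3.1305
  seg3 = sqrt((3.4)^2 + (-3.6)^2) = 4.9518
Total = 13.6823


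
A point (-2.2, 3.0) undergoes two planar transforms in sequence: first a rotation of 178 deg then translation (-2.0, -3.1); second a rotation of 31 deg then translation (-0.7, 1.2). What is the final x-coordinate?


After transform 1:
x1 = cos(178)*-2.2 - sin(178)*3.0 + -2.0 = 0.094
y1 = sin(178)*-2.2 + cos(178)*3.0 + -3.1 = -6.175
After transform 2:
x2 = cos(31)*0.094 - sin(31)*-6.175 + -0.7
= 2.5609


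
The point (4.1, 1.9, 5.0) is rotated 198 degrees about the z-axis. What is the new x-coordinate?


Rotation about z-axis: x' = x*cos(theta) - y*sin(theta)
= 4.1 * -0.9511 - 1.9 * -0.309
= -3.3122


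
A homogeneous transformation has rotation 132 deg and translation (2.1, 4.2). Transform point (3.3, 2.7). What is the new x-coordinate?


x' = cos(theta)*px - sin(theta)*py + tx
= -0.6691*3.3 - 0.7431*2.7 + 2.1
= -2.1146


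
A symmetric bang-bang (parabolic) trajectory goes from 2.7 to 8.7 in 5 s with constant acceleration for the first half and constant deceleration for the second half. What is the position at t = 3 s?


Symmetric rest-to-rest: each phase covers (pf-p0)/2 in time T/2. 0.5*a*(T/2)^2 = (pf-p0)/2 => a = 4*(pf-p0)/T^2
a = 4*(8.7-2.7)/5^2 = 0.96
t = 3 is in the deceleration phase (t > T/2).
p = pf - 0.5*a*(T-t)^2 = 8.7 - 0.5*0.96*2^2
= 6.78


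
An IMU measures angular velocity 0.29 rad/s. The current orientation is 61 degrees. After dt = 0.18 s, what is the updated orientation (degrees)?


delta_theta = w * dt = 0.29 * 0.18 = 0.0522 rad
= 2.9908 deg
theta_new = 61 + 2.9908 = 63.9908 deg


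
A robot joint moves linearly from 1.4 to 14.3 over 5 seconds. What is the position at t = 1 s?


s = t/T = 1/5 = 0.2
p(t) = p0 + (pf-p0)*s
= 1.4 + (14.3 - 1.4) * 0.2
= 3.98


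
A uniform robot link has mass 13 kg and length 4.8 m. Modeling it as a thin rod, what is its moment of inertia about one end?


I = (1/3) * m * L^2
= (1/3) * 13 * 4.8^2
= 0.333333 * 13 * 23.04
= 99.84 kg*m^2


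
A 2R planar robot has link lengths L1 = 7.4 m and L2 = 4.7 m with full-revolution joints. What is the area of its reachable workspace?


r_max = L1 + L2 = 12.1 m
r_min = |L1 - L2| = 2.7 m
Area = pi*(r_max^2 - r_min^2)
= pi*(146.41 - 7.29)
= pi * 139.12
= 437.0584 m^2


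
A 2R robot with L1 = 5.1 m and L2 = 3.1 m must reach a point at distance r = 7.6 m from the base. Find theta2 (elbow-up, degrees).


cos(theta2) = (r^2 - L1^2 - L2^2) / (2*L1*L2)
cos(theta2) = (57.76 - 26.01 - 9.61) / 31.62
cos(theta2) = 0.70019
theta2 = 45.5578 degrees


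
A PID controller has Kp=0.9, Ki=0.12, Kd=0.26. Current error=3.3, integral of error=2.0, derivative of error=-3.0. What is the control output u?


u = Kp*e + Ki*int(e) + Kd*de/dt
= 0.9*3.3 + 0.12*2.0 + 0.26*(-3.0)
= 2.97 + 0.24 + -0.78
= 2.43


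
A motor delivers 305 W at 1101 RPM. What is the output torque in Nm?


omega = 1101 * 2*pi/60 = 115.2965 rad/s
tau = P / omega = 305 / 115.2965
= 2.6454 Nm


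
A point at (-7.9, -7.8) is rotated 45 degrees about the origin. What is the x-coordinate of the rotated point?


x' = x*cos(theta) - y*sin(theta)
cos(45 deg) = 0.7071, sin(45 deg) = 0.7071
x' = -7.9 * 0.7071 - -7.8 * 0.7071
= -5.5861 - -5.5154
= -0.0707


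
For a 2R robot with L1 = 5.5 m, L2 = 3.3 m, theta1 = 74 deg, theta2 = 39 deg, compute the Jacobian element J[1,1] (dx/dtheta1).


J[1,1] = -L1*sin(t1) - L2*sin(t1+t2)
= -5.5*sin(74) - 3.3*sin(113)
= -8.3246


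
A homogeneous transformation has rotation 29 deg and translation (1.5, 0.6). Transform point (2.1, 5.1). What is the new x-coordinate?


x' = cos(theta)*px - sin(theta)*py + tx
= 0.8746*2.1 - 0.4848*5.1 + 1.5
= 0.8642


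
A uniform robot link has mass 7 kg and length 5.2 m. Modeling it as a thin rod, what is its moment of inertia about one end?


I = (1/3) * m * L^2
= (1/3) * 7 * 5.2^2
= 0.333333 * 7 * 27.04
= 63.0933 kg*m^2


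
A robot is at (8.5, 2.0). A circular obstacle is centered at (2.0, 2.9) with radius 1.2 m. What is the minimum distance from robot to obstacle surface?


center_dist = sqrt((8.5-2.0)^2 + (2.0-2.9)^2)
= sqrt(42.25 + 0.81)
= 6.562
min_dist = center_dist - radius = 6.562 - 1.2 = 5.362 m


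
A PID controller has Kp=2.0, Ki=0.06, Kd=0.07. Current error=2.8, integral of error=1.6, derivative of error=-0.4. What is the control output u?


u = Kp*e + Ki*int(e) + Kd*de/dt
= 2.0*2.8 + 0.06*1.6 + 0.07*(-0.4)
= 5.6 + 0.096 + -0.028
= 5.668


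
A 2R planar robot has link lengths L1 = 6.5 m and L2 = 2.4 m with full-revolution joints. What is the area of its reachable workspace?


r_max = L1 + L2 = 8.9 m
r_min = |L1 - L2| = 4.1 m
Area = pi*(r_max^2 - r_min^2)
= pi*(79.21 - 16.81)
= pi * 62.4
= 196.0354 m^2


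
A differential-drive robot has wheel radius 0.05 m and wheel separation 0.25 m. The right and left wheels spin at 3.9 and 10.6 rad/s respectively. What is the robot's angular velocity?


vR = r*wR = 0.05*3.9 = 0.195 m/s
vL = r*wL = 0.05*10.6 = 0.53 m/s
v = (vR+vL)/2 = 0.3625 m/s
omega = (vR-vL)/L = -1.34 rad/s
angular velocity = -1.34 rad/s


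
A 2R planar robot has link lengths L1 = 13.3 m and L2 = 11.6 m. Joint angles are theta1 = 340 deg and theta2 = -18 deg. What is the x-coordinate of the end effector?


Convert angles to radians: theta1 = 5.9341, theta2 = -0.3142
x = L1*cos(theta1) + L2*cos(theta1+theta2)
x = 12.4979 + 9.1409
x = 21.6388


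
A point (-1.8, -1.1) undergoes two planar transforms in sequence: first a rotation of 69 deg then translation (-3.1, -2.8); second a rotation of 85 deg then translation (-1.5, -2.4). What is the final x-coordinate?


After transform 1:
x1 = cos(69)*-1.8 - sin(69)*-1.1 + -3.1 = -2.7181
y1 = sin(69)*-1.8 + cos(69)*-1.1 + -2.8 = -4.8746
After transform 2:
x2 = cos(85)*-2.7181 - sin(85)*-4.8746 + -1.5
= 3.1192


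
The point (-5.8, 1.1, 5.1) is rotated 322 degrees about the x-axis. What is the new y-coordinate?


Rotation about x-axis: y' = y*cos(theta) - z*sin(theta)
= 1.1 * 0.788 - 5.1 * -0.6157
= 4.0067


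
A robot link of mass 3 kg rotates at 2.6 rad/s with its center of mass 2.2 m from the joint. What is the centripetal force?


F = m * omega^2 * r
= 3 * 2.6^2 * 2.2
= 3 * 6.76 * 2.2
= 44.616 N


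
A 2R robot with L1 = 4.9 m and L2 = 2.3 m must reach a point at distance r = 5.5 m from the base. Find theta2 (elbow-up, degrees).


cos(theta2) = (r^2 - L1^2 - L2^2) / (2*L1*L2)
cos(theta2) = (30.25 - 24.01 - 5.29) / 22.54
cos(theta2) = 0.042147
theta2 = 87.5844 degrees


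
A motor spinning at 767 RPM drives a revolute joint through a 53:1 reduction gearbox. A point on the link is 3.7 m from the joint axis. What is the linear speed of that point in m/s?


omega_motor = 767 * 2*pi/60 = 80.3201 rad/s
omega_joint = omega_motor / 53 = 1.5155 rad/s
v = omega_joint * r = 1.5155 * 3.7
= 5.6072 m/s


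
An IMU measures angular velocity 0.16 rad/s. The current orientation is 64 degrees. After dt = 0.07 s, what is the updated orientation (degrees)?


delta_theta = w * dt = 0.16 * 0.07 = 0.0112 rad
= 0.6417 deg
theta_new = 64 + 0.6417 = 64.6417 deg


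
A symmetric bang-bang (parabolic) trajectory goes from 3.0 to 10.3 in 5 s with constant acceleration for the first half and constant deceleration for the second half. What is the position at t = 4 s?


Symmetric rest-to-rest: each phase covers (pf-p0)/2 in time T/2. 0.5*a*(T/2)^2 = (pf-p0)/2 => a = 4*(pf-p0)/T^2
a = 4*(10.3-3.0)/5^2 = 1.168
t = 4 is in the deceleration phase (t > T/2).
p = pf - 0.5*a*(T-t)^2 = 10.3 - 0.5*1.168*1^2
= 9.716


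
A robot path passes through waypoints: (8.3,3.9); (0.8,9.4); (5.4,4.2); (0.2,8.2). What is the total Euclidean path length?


Segment lengths:
  seg1 = sqrt((-7.5)^2 + (5.5)^2) = 9.3005
  seg2 = sqrt((4.6)^2 + (-5.2)^2) = 6.9426
  seg3 = sqrt((-5.2)^2 + (4.0)^2) = 6.5605
Total = 22.8036


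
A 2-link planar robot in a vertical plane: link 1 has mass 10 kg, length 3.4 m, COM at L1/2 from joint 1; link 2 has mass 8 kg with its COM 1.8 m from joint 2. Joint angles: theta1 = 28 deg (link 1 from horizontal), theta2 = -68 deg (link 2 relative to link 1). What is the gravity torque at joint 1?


Horizontal distance from joint 1 to link-1 COM:
  x_c1 = (L1/2)*cos(t1) = 1.7 * 0.8829 = 1.501 m
Horizontal distance from joint 1 to link-2 COM:
  x_c2 = L1*cos(t1) + Lc2*cos(t1+t2)
       = 3.4*0.8829 + 1.8*0.766 = 4.3809 m
tau1 = m1*g*x_c1 + m2*g*x_c2
     = 10*9.81*1.501 + 8*9.81*4.3809
     = 147.2492 + 343.8132
     = 491.0623 Nm


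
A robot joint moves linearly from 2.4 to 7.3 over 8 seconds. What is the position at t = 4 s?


s = t/T = 4/8 = 0.5
p(t) = p0 + (pf-p0)*s
= 2.4 + (7.3 - 2.4) * 0.5
= 4.85


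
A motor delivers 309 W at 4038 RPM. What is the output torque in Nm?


omega = 4038 * 2*pi/60 = 422.8584 rad/s
tau = P / omega = 309 / 422.8584
= 0.7307 Nm


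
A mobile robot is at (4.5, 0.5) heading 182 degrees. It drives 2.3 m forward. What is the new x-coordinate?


x_new = x0 + d*cos(theta)
= 4.5 + 2.3*cos(182)
= 4.5 + -2.2986
= 2.2014


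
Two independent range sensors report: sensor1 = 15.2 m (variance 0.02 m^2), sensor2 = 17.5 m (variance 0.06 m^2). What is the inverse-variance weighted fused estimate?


w1 = (1/var1) / (1/var1 + 1/var2)
   = 50.0 / (50.0 + 16.6667) = 0.75
w2 = 1 - w1 = 0.25
fused = w1*s1 + w2*s2 = 11.4 + 4.375
= 15.775 m


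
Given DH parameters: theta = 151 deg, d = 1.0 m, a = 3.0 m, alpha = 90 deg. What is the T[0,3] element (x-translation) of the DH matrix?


T[0,3] = a * cos(theta)
= 3.0 * cos(151 deg)
= 3.0 * -0.8746
= -2.6239


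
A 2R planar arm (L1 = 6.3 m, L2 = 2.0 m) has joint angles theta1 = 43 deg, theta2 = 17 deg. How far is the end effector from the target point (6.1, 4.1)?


End effector via forward kinematics:
x = L1*cos(t1) + L2*cos(t1+t2) = 5.6075
y = L1*sin(t1) + L2*sin(t1+t2) = 6.0286
Distance to target:
d = sqrt((6.1 - 5.6075)^2 + (4.1 - 6.0286)^2)
= sqrt(0.2425 + 3.7197)
= 1.9905 m


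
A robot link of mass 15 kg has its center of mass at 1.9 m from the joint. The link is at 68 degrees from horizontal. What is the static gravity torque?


tau = m*g*L*cos(angle)
= 15 * 9.81 * 1.9 * cos(68 deg)
= 15 * 9.81 * 1.9 * 0.3746
= 104.7344 Nm


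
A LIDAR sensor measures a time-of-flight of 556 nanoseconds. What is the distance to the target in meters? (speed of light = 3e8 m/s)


tof = 556 ns = 5.56e-07 s
dist = c * tof / 2
= 3e8 * 5.56e-07 / 2
= 83.4 m


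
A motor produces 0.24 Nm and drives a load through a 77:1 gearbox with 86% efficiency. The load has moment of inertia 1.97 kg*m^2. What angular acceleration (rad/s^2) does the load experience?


tau_out = tau_motor * N * eta
= 0.24 * 77 * 0.86 = 15.8928 Nm
alpha = tau_out / I = 15.8928 / 1.97
= 8.0674 rad/s^2


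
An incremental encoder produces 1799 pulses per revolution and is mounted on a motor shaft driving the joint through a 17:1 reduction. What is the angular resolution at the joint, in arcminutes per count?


counts per rev = 1799
effective counts at joint = 1799 * 17 = 30583
resolution = 360*60 / 30583
= 0.7063 arcmin/count


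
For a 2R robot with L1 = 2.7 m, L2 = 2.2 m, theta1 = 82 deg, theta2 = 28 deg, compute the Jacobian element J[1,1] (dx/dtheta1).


J[1,1] = -L1*sin(t1) - L2*sin(t1+t2)
= -2.7*sin(82) - 2.2*sin(110)
= -4.741


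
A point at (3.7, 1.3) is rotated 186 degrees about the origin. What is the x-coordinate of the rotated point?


x' = x*cos(theta) - y*sin(theta)
cos(186 deg) = -0.9945, sin(186 deg) = -0.1045
x' = 3.7 * -0.9945 - 1.3 * -0.1045
= -3.6797 - -0.1359
= -3.5438


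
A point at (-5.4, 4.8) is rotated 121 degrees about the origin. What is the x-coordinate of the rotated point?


x' = x*cos(theta) - y*sin(theta)
cos(121 deg) = -0.515, sin(121 deg) = 0.8572
x' = -5.4 * -0.515 - 4.8 * 0.8572
= 2.7812 - 4.1144
= -1.3332


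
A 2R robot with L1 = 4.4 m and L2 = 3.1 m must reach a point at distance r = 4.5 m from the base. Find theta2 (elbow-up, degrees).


cos(theta2) = (r^2 - L1^2 - L2^2) / (2*L1*L2)
cos(theta2) = (20.25 - 19.36 - 9.61) / 27.28
cos(theta2) = -0.319648
theta2 = 108.6416 degrees


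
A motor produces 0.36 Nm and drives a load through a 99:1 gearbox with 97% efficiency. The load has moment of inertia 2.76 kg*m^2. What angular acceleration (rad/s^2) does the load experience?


tau_out = tau_motor * N * eta
= 0.36 * 99 * 0.97 = 34.5708 Nm
alpha = tau_out / I = 34.5708 / 2.76
= 12.5257 rad/s^2


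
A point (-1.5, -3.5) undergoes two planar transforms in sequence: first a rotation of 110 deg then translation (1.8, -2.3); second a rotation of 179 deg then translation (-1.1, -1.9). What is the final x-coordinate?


After transform 1:
x1 = cos(110)*-1.5 - sin(110)*-3.5 + 1.8 = 5.602
y1 = sin(110)*-1.5 + cos(110)*-3.5 + -2.3 = -2.5125
After transform 2:
x2 = cos(179)*5.602 - sin(179)*-2.5125 + -1.1
= -6.6573


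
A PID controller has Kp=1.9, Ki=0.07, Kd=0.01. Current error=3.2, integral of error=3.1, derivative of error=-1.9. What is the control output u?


u = Kp*e + Ki*int(e) + Kd*de/dt
= 1.9*3.2 + 0.07*3.1 + 0.01*(-1.9)
= 6.08 + 0.217 + -0.019
= 6.278


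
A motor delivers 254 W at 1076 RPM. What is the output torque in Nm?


omega = 1076 * 2*pi/60 = 112.6785 rad/s
tau = P / omega = 254 / 112.6785
= 2.2542 Nm


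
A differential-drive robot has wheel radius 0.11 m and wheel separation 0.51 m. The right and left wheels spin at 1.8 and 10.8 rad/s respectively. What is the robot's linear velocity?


vR = r*wR = 0.11*1.8 = 0.198 m/s
vL = r*wL = 0.11*10.8 = 1.188 m/s
v = (vR+vL)/2 = 0.693 m/s
omega = (vR-vL)/L = -1.9412 rad/s
linear velocity = 0.693 m/s


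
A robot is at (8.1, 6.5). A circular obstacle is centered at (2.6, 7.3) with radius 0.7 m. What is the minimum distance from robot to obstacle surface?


center_dist = sqrt((8.1-2.6)^2 + (6.5-7.3)^2)
= sqrt(30.25 + 0.64)
= 5.5579
min_dist = center_dist - radius = 5.5579 - 0.7 = 4.8579 m


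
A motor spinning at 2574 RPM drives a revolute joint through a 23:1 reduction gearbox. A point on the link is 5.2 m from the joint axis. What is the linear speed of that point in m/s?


omega_motor = 2574 * 2*pi/60 = 269.5486 rad/s
omega_joint = omega_motor / 23 = 11.7195 rad/s
v = omega_joint * r = 11.7195 * 5.2
= 60.9414 m/s


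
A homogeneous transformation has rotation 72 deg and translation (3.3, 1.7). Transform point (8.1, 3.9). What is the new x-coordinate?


x' = cos(theta)*px - sin(theta)*py + tx
= 0.309*8.1 - 0.9511*3.9 + 3.3
= 2.0939


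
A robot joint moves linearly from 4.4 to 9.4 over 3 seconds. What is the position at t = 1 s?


s = t/T = 1/3 = 0.3333
p(t) = p0 + (pf-p0)*s
= 4.4 + (9.4 - 4.4) * 0.3333
= 6.0667


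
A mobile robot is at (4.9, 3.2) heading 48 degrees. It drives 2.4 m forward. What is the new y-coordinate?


y_new = y0 + d*sin(theta)
= 3.2 + 2.4*sin(48)
= 3.2 + 1.7835
= 4.9835


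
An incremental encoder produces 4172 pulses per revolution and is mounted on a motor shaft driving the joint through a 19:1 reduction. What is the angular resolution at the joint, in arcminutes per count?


counts per rev = 4172
effective counts at joint = 4172 * 19 = 79268
resolution = 360*60 / 79268
= 0.2725 arcmin/count


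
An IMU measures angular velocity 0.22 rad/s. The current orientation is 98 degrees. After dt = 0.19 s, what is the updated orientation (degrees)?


delta_theta = w * dt = 0.22 * 0.19 = 0.0418 rad
= 2.395 deg
theta_new = 98 + 2.395 = 100.395 deg


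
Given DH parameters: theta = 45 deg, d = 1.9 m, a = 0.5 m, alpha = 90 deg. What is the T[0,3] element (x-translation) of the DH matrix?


T[0,3] = a * cos(theta)
= 0.5 * cos(45 deg)
= 0.5 * 0.7071
= 0.3536


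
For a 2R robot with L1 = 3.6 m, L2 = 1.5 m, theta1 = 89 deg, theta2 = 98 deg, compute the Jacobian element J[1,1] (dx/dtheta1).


J[1,1] = -L1*sin(t1) - L2*sin(t1+t2)
= -3.6*sin(89) - 1.5*sin(187)
= -3.4166


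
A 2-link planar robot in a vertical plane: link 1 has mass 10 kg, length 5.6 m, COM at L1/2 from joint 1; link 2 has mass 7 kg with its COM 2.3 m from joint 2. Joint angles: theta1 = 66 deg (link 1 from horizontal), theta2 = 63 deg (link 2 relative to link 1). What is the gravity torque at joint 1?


Horizontal distance from joint 1 to link-1 COM:
  x_c1 = (L1/2)*cos(t1) = 2.8 * 0.4067 = 1.1389 m
Horizontal distance from joint 1 to link-2 COM:
  x_c2 = L1*cos(t1) + Lc2*cos(t1+t2)
       = 5.6*0.4067 + 2.3*-0.6293 = 0.8303 m
tau1 = m1*g*x_c1 + m2*g*x_c2
     = 10*9.81*1.1389 + 7*9.81*0.8303
     = 111.7224 + 57.0159
     = 168.7383 Nm


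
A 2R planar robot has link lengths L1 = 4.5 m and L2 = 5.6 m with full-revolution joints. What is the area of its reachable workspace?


r_max = L1 + L2 = 10.1 m
r_min = |L1 - L2| = 1.1 m
Area = pi*(r_max^2 - r_min^2)
= pi*(102.01 - 1.21)
= pi * 100.8
= 316.6725 m^2


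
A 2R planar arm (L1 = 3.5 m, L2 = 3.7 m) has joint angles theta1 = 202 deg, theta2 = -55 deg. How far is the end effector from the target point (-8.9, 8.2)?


End effector via forward kinematics:
x = L1*cos(t1) + L2*cos(t1+t2) = -6.3482
y = L1*sin(t1) + L2*sin(t1+t2) = 0.704
Distance to target:
d = sqrt((-8.9 - -6.3482)^2 + (8.2 - 0.704)^2)
= sqrt(6.5116 + 56.1894)
= 7.9184 m


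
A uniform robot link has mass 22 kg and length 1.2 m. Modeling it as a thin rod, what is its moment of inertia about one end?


I = (1/3) * m * L^2
= (1/3) * 22 * 1.2^2
= 0.333333 * 22 * 1.44
= 10.56 kg*m^2


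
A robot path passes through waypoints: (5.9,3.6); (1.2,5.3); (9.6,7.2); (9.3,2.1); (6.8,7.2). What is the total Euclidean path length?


Segment lengths:
  seg1 = sqrt((-4.7)^2 + (1.7)^2) = 4.998
  seg2 = sqrt((8.4)^2 + (1.9)^2) = 8.6122
  seg3 = sqrt((-0.3)^2 + (-5.1)^2) = 5.1088
  seg4 = sqrt((-2.5)^2 + (5.1)^2) = 5.6798
Total = 24.3988


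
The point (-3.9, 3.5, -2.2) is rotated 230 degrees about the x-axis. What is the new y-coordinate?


Rotation about x-axis: y' = y*cos(theta) - z*sin(theta)
= 3.5 * -0.6428 - -2.2 * -0.766
= -3.9351


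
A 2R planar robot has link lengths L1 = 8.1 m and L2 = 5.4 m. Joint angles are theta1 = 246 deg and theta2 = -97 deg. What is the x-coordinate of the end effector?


Convert angles to radians: theta1 = 4.2935, theta2 = -1.693
x = L1*cos(theta1) + L2*cos(theta1+theta2)
x = -3.2946 + -4.6287
x = -7.9233


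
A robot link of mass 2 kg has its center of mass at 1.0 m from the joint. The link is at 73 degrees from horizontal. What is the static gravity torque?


tau = m*g*L*cos(angle)
= 2 * 9.81 * 1.0 * cos(73 deg)
= 2 * 9.81 * 1.0 * 0.2924
= 5.7363 Nm


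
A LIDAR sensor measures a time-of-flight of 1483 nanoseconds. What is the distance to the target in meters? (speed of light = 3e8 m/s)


tof = 1483 ns = 1.483e-06 s
dist = c * tof / 2
= 3e8 * 1.483e-06 / 2
= 222.45 m


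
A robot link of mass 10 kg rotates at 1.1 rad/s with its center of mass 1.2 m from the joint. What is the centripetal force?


F = m * omega^2 * r
= 10 * 1.1^2 * 1.2
= 10 * 1.21 * 1.2
= 14.52 N


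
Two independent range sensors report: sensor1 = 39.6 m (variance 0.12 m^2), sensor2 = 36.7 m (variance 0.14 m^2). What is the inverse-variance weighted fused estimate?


w1 = (1/var1) / (1/var1 + 1/var2)
   = 8.3333 / (8.3333 + 7.1429) = 0.5385
w2 = 1 - w1 = 0.4615
fused = w1*s1 + w2*s2 = 21.3231 + 16.9385
= 38.2615 m


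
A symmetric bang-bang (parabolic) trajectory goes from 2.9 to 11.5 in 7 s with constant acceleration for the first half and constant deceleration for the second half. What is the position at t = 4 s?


Symmetric rest-to-rest: each phase covers (pf-p0)/2 in time T/2. 0.5*a*(T/2)^2 = (pf-p0)/2 => a = 4*(pf-p0)/T^2
a = 4*(11.5-2.9)/7^2 = 0.702
t = 4 is in the deceleration phase (t > T/2).
p = pf - 0.5*a*(T-t)^2 = 11.5 - 0.5*0.702*3^2
= 8.3408


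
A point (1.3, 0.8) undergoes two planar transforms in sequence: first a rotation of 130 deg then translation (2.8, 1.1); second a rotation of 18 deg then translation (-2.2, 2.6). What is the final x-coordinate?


After transform 1:
x1 = cos(130)*1.3 - sin(130)*0.8 + 2.8 = 1.3515
y1 = sin(130)*1.3 + cos(130)*0.8 + 1.1 = 1.5816
After transform 2:
x2 = cos(18)*1.3515 - sin(18)*1.5816 + -2.2
= -1.4034


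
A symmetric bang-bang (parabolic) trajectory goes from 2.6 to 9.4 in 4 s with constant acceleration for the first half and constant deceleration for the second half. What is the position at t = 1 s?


Symmetric rest-to-rest: each phase covers (pf-p0)/2 in time T/2. 0.5*a*(T/2)^2 = (pf-p0)/2 => a = 4*(pf-p0)/T^2
a = 4*(9.4-2.6)/4^2 = 1.7
t = 1 is in the acceleration phase (t <= T/2).
p = p0 + 0.5*a*t^2 = 2.6 + 0.5*1.7*1^2
= 3.45


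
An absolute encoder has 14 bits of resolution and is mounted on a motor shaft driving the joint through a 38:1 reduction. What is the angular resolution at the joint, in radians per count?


counts = 2^14 = 16384
effective counts at joint = 16384 * 38 = 622592
resolution = 2*pi / 622592
= 1.0092e-05 rad/count


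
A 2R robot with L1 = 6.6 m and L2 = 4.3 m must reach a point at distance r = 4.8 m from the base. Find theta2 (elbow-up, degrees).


cos(theta2) = (r^2 - L1^2 - L2^2) / (2*L1*L2)
cos(theta2) = (23.04 - 43.56 - 18.49) / 56.76
cos(theta2) = -0.68728
theta2 = 133.4152 degrees


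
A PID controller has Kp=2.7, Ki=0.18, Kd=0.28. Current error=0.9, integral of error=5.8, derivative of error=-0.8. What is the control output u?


u = Kp*e + Ki*int(e) + Kd*de/dt
= 2.7*0.9 + 0.18*5.8 + 0.28*(-0.8)
= 2.43 + 1.044 + -0.224
= 3.25


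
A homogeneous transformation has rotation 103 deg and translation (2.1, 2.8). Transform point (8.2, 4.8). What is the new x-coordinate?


x' = cos(theta)*px - sin(theta)*py + tx
= -0.225*8.2 - 0.9744*4.8 + 2.1
= -4.4216


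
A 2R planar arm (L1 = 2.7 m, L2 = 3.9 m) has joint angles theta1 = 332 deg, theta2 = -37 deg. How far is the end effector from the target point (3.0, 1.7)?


End effector via forward kinematics:
x = L1*cos(t1) + L2*cos(t1+t2) = 4.0322
y = L1*sin(t1) + L2*sin(t1+t2) = -4.8022
Distance to target:
d = sqrt((3.0 - 4.0322)^2 + (1.7 - -4.8022)^2)
= sqrt(1.0654 + 42.2783)
= 6.5836 m


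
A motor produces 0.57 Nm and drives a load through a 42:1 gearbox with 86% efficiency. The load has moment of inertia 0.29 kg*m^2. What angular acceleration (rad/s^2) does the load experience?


tau_out = tau_motor * N * eta
= 0.57 * 42 * 0.86 = 20.5884 Nm
alpha = tau_out / I = 20.5884 / 0.29
= 70.9945 rad/s^2


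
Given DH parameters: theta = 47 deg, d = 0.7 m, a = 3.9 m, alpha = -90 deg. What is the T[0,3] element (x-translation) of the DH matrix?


T[0,3] = a * cos(theta)
= 3.9 * cos(47 deg)
= 3.9 * 0.682
= 2.6598


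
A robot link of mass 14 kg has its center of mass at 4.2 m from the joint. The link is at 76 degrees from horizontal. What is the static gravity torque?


tau = m*g*L*cos(angle)
= 14 * 9.81 * 4.2 * cos(76 deg)
= 14 * 9.81 * 4.2 * 0.2419
= 139.5473 Nm


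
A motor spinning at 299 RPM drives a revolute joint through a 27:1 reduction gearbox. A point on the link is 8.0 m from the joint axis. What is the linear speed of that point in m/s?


omega_motor = 299 * 2*pi/60 = 31.3112 rad/s
omega_joint = omega_motor / 27 = 1.1597 rad/s
v = omega_joint * r = 1.1597 * 8.0
= 9.2774 m/s


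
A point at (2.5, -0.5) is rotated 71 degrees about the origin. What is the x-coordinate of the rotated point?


x' = x*cos(theta) - y*sin(theta)
cos(71 deg) = 0.3256, sin(71 deg) = 0.9455
x' = 2.5 * 0.3256 - -0.5 * 0.9455
= 0.8139 - -0.4728
= 1.2867


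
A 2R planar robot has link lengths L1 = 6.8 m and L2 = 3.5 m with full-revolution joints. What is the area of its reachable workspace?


r_max = L1 + L2 = 10.3 m
r_min = |L1 - L2| = 3.3 m
Area = pi*(r_max^2 - r_min^2)
= pi*(106.09 - 10.89)
= pi * 95.2
= 299.0796 m^2


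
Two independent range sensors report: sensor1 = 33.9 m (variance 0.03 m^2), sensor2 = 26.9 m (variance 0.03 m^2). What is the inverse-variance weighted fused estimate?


w1 = (1/var1) / (1/var1 + 1/var2)
   = 33.3333 / (33.3333 + 33.3333) = 0.5
w2 = 1 - w1 = 0.5
fused = w1*s1 + w2*s2 = 16.95 + 13.45
= 30.4 m


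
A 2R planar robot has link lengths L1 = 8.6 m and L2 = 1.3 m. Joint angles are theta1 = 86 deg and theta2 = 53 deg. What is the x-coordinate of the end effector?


Convert angles to radians: theta1 = 1.501, theta2 = 0.925
x = L1*cos(theta1) + L2*cos(theta1+theta2)
x = 0.5999 + -0.9811
x = -0.3812


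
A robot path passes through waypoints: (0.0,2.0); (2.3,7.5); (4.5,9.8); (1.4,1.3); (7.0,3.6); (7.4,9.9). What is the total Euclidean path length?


Segment lengths:
  seg1 = sqrt((2.3)^2 + (5.5)^2) = 5.9615
  seg2 = sqrt((2.2)^2 + (2.3)^2) = 3.1828
  seg3 = sqrt((-3.1)^2 + (-8.5)^2) = 9.0477
  seg4 = sqrt((5.6)^2 + (2.3)^2) = 6.0539
  seg5 = sqrt((0.4)^2 + (6.3)^2) = 6.3127
Total = 30.5586


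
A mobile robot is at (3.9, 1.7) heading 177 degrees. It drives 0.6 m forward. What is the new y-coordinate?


y_new = y0 + d*sin(theta)
= 1.7 + 0.6*sin(177)
= 1.7 + 0.0314
= 1.7314


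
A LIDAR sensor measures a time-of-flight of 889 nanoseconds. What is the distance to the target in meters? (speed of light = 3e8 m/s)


tof = 889 ns = 8.89e-07 s
dist = c * tof / 2
= 3e8 * 8.89e-07 / 2
= 133.35 m


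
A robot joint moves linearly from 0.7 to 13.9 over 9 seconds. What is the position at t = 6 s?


s = t/T = 6/9 = 0.6667
p(t) = p0 + (pf-p0)*s
= 0.7 + (13.9 - 0.7) * 0.6667
= 9.5


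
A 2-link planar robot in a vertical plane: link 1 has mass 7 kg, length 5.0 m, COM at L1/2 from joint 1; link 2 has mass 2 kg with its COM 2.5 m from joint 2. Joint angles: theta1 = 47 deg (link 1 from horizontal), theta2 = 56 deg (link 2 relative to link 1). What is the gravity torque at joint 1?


Horizontal distance from joint 1 to link-1 COM:
  x_c1 = (L1/2)*cos(t1) = 2.5 * 0.682 = 1.705 m
Horizontal distance from joint 1 to link-2 COM:
  x_c2 = L1*cos(t1) + Lc2*cos(t1+t2)
       = 5.0*0.682 + 2.5*-0.225 = 2.8476 m
tau1 = m1*g*x_c1 + m2*g*x_c2
     = 7*9.81*1.705 + 2*9.81*2.8476
     = 117.0821 + 55.8702
     = 172.9523 Nm


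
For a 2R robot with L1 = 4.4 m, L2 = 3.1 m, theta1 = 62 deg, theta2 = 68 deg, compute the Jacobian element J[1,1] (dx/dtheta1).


J[1,1] = -L1*sin(t1) - L2*sin(t1+t2)
= -4.4*sin(62) - 3.1*sin(130)
= -6.2597


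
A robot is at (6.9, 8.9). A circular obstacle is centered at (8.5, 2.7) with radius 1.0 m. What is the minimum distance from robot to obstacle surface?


center_dist = sqrt((6.9-8.5)^2 + (8.9-2.7)^2)
= sqrt(2.56 + 38.44)
= 6.4031
min_dist = center_dist - radius = 6.4031 - 1.0 = 5.4031 m


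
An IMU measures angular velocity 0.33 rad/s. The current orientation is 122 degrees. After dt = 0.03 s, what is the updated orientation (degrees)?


delta_theta = w * dt = 0.33 * 0.03 = 0.0099 rad
= 0.5672 deg
theta_new = 122 + 0.5672 = 122.5672 deg


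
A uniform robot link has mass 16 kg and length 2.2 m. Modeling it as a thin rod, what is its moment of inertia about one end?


I = (1/3) * m * L^2
= (1/3) * 16 * 2.2^2
= 0.333333 * 16 * 4.84
= 25.8133 kg*m^2


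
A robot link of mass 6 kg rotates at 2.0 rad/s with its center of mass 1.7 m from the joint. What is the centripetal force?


F = m * omega^2 * r
= 6 * 2.0^2 * 1.7
= 6 * 4.0 * 1.7
= 40.8 N


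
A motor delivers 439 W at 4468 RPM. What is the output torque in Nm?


omega = 4468 * 2*pi/60 = 467.8879 rad/s
tau = P / omega = 439 / 467.8879
= 0.9383 Nm


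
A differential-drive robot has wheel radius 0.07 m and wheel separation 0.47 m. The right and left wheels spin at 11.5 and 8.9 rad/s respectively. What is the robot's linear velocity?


vR = r*wR = 0.07*11.5 = 0.805 m/s
vL = r*wL = 0.07*8.9 = 0.623 m/s
v = (vR+vL)/2 = 0.714 m/s
omega = (vR-vL)/L = 0.3872 rad/s
linear velocity = 0.714 m/s


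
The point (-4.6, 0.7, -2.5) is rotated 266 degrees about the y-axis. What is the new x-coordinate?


Rotation about y-axis: x' = x*cos(theta) + z*sin(theta)
= -4.6 * -0.0698 + -2.5 * -0.9976
= 2.8148


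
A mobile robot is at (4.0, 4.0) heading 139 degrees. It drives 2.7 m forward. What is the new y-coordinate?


y_new = y0 + d*sin(theta)
= 4.0 + 2.7*sin(139)
= 4.0 + 1.7714
= 5.7714


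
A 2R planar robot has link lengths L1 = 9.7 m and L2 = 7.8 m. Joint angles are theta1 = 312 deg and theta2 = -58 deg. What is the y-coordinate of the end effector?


Convert angles to radians: theta1 = 5.4454, theta2 = -1.0123
y = L1*sin(theta1) + L2*sin(theta1+theta2)
y = -7.2085 + -7.4978
y = -14.7063


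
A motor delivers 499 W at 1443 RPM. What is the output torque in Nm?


omega = 1443 * 2*pi/60 = 151.1106 rad/s
tau = P / omega = 499 / 151.1106
= 3.3022 Nm


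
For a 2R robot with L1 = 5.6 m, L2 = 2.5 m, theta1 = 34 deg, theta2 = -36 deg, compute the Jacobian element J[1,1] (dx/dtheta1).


J[1,1] = -L1*sin(t1) - L2*sin(t1+t2)
= -5.6*sin(34) - 2.5*sin(-2)
= -3.0442


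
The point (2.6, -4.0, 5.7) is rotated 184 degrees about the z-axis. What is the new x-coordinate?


Rotation about z-axis: x' = x*cos(theta) - y*sin(theta)
= 2.6 * -0.9976 - -4.0 * -0.0698
= -2.8727


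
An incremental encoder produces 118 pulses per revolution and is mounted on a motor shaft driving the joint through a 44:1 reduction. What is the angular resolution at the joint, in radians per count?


counts per rev = 118
effective counts at joint = 118 * 44 = 5192
resolution = 2*pi / 5192
= 0.0012 rad/count


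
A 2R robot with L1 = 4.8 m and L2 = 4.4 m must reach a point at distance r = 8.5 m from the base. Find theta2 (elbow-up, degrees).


cos(theta2) = (r^2 - L1^2 - L2^2) / (2*L1*L2)
cos(theta2) = (72.25 - 23.04 - 19.36) / 42.24
cos(theta2) = 0.706676
theta2 = 45.0349 degrees


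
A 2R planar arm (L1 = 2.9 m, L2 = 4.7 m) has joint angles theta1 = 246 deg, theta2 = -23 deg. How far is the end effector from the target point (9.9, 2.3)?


End effector via forward kinematics:
x = L1*cos(t1) + L2*cos(t1+t2) = -4.6169
y = L1*sin(t1) + L2*sin(t1+t2) = -5.8547
Distance to target:
d = sqrt((9.9 - -4.6169)^2 + (2.3 - -5.8547)^2)
= sqrt(210.7403 + 66.4987)
= 16.6505 m


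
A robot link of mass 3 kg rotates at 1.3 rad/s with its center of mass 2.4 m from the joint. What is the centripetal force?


F = m * omega^2 * r
= 3 * 1.3^2 * 2.4
= 3 * 1.69 * 2.4
= 12.168 N


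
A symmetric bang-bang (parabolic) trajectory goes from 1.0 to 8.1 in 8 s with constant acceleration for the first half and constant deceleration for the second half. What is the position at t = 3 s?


Symmetric rest-to-rest: each phase covers (pf-p0)/2 in time T/2. 0.5*a*(T/2)^2 = (pf-p0)/2 => a = 4*(pf-p0)/T^2
a = 4*(8.1-1.0)/8^2 = 0.4437
t = 3 is in the acceleration phase (t <= T/2).
p = p0 + 0.5*a*t^2 = 1.0 + 0.5*0.4437*3^2
= 2.9969
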